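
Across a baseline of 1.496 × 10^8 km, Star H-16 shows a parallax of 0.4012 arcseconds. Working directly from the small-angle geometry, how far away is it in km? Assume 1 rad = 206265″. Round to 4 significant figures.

7.691 × 10^13 km

θ = 0.4012″ = 0.4012/206265 = 1.9451 × 10^-6 rad.
d = B/θ = (1.496 × 10^8) / (1.9451 × 10^-6) = 7.6911 × 10^13 km.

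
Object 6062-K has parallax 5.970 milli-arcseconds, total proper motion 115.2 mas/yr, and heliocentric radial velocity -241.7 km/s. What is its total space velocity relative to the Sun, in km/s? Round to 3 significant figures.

d = 1/p = 1/0.005970″ = 167.5 pc.
μ = 115.2 mas/yr = 0.1152 ″/yr.
v_t = 4.740 μ d = 4.740 × 0.1152 × 167.5 = 91.463 km/s.
v = √(v_r² + v_t²) = √((-241.7)² + 91.463²) = √66784.4 = 258.43 km/s.

258 km/s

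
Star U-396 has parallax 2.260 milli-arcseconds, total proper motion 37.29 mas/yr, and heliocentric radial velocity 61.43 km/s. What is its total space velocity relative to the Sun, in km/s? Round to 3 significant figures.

d = 1/p = 1/0.002260″ = 442.48 pc.
μ = 37.29 mas/yr = 0.03729 ″/yr.
v_t = 4.740 μ d = 4.740 × 0.03729 × 442.48 = 78.21 km/s.
v = √(v_r² + v_t²) = √(61.43² + 78.21²) = √9890.45 = 99.451 km/s.

99.5 km/s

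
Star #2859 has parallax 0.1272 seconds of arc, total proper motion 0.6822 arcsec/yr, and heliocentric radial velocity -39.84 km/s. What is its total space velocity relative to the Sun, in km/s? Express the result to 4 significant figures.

47.26 km/s

d = 1/p = 1/0.1272″ = 7.8616 pc.
v_t = 4.740 μ d = 4.740 × 0.6822 × 7.8616 = 25.421 km/s.
v = √(v_r² + v_t²) = √((-39.84)² + 25.421²) = √2233.45 = 47.259 km/s.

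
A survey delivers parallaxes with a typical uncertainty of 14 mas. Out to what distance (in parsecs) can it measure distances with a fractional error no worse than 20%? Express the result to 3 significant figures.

σ_d/d = σ_p/p, so the condition is σ_p/p ≤ 0.20, i.e. p ≥ σ_p/0.20.
p_min = 14/0.20 = 70 mas = 0.07 arcsec.
d_max = 1/p_min = 1/0.07 = 14.286 pc.

14.3 pc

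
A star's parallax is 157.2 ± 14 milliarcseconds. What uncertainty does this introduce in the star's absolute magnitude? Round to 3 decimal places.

σ_M = 0.193 mag

M = m − 5 log₁₀ d + 5 = m + 5 log₁₀ p + 5, so ∂M/∂p = 5/(p ln 10).
σ_M = (5/ln 10) · (σ_p/p) = 2.1715 × 14/157.2 = 2.1715 × 0.089059 = 0.19339.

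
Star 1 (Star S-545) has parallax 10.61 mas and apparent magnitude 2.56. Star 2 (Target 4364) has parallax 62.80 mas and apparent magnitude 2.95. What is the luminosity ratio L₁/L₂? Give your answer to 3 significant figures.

d₁ = 1/p₁ = 1/0.01061″ = 94.251 pc; d₂ = 1/p₂ = 1/0.06280″ = 15.924 pc.
M₁ = m₁ − 5 log₁₀ d₁ + 5 = 2.56 − 9.8714 + 5 = -2.3114.
M₂ = 2.95 − 6.0103 + 5 = 1.9397.
L₁/L₂ = 10^(0.4(M₂ − M₁)) = 10^(0.4 × 4.2511) = 10^1.70044 = 50.17.

L₁/L₂ = 50.2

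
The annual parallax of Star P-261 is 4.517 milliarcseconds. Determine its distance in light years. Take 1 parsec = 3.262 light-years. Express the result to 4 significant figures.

p = 4.517 milliarcseconds = 0.004517 arcsec.
d = 1/p = 1/0.004517 = 221.39 pc.
In light-years: 221.39 × 3.262 = 722.17 ly.

722.2 light years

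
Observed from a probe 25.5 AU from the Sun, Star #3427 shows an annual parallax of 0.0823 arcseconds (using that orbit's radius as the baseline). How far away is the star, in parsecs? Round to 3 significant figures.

With baseline B (in AU) and parallax p (in arcsec), d = B/p parsecs.
d = 25.5 / 0.0823 = 309.84 pc.

310 pc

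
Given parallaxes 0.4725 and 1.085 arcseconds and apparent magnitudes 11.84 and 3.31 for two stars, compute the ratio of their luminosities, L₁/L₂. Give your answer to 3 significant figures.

L₁/L₂ = 0.00204

d₁ = 1/p₁ = 1/0.4725″ = 2.1164 pc; d₂ = 1/p₂ = 1/1.085″ = 0.92166 pc.
M₁ = m₁ − 5 log₁₀ d₁ + 5 = 11.84 − 1.6280 + 5 = 15.2120.
M₂ = 3.31 − (-0.1771) + 5 = 8.4871.
L₁/L₂ = 10^(0.4(M₂ − M₁)) = 10^(0.4 × (-6.7249)) = 10^(-2.68996) = 0.0020419.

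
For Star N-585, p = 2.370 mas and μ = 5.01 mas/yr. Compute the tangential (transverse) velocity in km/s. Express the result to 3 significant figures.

d = 1/p = 1/0.002370″ = 421.94 pc.
μ = 5.01 mas/yr = 0.00501 ″/yr.
v_t = 4.74 × μ × d = 4.74 × 0.00501 × 421.94 = 10.02 km/s.

10.0 km/s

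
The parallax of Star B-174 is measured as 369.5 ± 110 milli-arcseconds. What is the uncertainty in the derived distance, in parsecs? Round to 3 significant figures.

0.806 pc

d = 1/p, so σ_d = σ_p / p².
σ_d = 0.110 / (0.3695)² = 0.110 / 0.13653 = 0.80568 pc.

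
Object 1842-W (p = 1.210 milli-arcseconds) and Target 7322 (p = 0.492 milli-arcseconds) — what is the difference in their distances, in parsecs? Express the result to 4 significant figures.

d_A = 1/0.001210″ = 826.45 pc; d_B = 1/0.0004920″ = 2032.5 pc.
|d_B − d_A| = |2032.5 − 826.45| = 1206.1 pc.

1206 pc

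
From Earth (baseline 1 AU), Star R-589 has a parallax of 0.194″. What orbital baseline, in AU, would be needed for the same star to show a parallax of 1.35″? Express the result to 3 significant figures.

Parallax scales linearly with baseline: p ∝ B, so B = p_target / p_Earth × 1 AU.
B = 1.35 / 0.194 = 6.9588 AU.

6.96 AU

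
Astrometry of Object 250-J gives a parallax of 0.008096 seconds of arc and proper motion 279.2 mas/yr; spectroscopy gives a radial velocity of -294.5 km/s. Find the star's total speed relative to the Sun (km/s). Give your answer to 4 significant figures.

336.8 km/s

d = 1/p = 1/0.008096″ = 123.52 pc.
μ = 279.2 mas/yr = 0.2792 ″/yr.
v_t = 4.740 μ d = 4.740 × 0.2792 × 123.52 = 163.47 km/s.
v = √(v_r² + v_t²) = √((-294.5)² + 163.47²) = √113453 = 336.83 km/s.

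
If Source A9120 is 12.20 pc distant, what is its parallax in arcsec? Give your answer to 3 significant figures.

0.0820 arcsec

p = 1/d = 1/12.2 = 0.081967 arcsec.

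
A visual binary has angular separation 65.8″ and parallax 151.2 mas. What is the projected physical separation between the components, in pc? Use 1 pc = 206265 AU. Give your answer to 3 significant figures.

0.00211 pc

d = 1/p = 1/0.1512″ = 6.6138 pc.
At distance d (pc), an angle of θ arcsec spans θ·d AU: s = 65.8 × 6.6138 = 435.19 AU.
= 435.19 / 206265 = 0.0021099 pc.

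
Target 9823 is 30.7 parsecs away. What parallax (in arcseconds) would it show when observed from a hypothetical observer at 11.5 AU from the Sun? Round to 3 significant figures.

p (arcsec) = B (AU) / d (pc).
p = 11.5 / 30.7 = 0.37459 arcsec.

0.375 arcsec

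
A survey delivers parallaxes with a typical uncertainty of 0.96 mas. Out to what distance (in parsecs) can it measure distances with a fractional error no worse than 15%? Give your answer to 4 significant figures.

156.3 pc

σ_d/d = σ_p/p, so the condition is σ_p/p ≤ 0.15, i.e. p ≥ σ_p/0.15.
p_min = 0.96/0.15 = 6.4 mas = 0.0064 arcsec.
d_max = 1/p_min = 1/0.0064 = 156.25 pc.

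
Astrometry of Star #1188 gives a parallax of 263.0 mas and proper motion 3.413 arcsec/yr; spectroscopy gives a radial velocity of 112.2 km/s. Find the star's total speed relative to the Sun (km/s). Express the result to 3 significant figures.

128 km/s

d = 1/p = 1/0.2630″ = 3.8023 pc.
v_t = 4.740 μ d = 4.740 × 3.413 × 3.8023 = 61.512 km/s.
v = √(v_r² + v_t²) = √(112.2² + 61.512²) = √16372.6 = 127.96 km/s.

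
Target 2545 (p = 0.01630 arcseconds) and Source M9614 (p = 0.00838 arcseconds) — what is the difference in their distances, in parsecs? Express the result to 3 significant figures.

58.0 pc

d_A = 1/0.01630″ = 61.35 pc; d_B = 1/0.008380″ = 119.33 pc.
|d_B − d_A| = |119.33 − 61.35| = 57.98 pc.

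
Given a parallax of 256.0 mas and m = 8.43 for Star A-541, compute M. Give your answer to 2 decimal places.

M = 10.47

d = 1/p = 1/0.2560″ = 3.9063 pc.
m − M = 5 log₁₀(3.9063) − 5 = 2.9588 − 5 = -2.0412.
M = m − (m − M) = 8.43 − (-2.0412) = 10.47.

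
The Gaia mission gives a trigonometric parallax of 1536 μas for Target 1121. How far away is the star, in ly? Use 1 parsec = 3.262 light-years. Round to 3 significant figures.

p = 1536 μas = 0.001536 arcsec.
d = 1/p = 1/0.001536 = 651.04 pc.
In light-years: 651.04 × 3.262 = 2123.7 ly.

2120 ly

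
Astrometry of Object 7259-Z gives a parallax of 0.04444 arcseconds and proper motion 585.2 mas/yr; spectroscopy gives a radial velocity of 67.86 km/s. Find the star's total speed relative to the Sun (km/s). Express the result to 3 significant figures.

92.2 km/s

d = 1/p = 1/0.04444″ = 22.502 pc.
μ = 585.2 mas/yr = 0.5852 ″/yr.
v_t = 4.740 μ d = 4.740 × 0.5852 × 22.502 = 62.417 km/s.
v = √(v_r² + v_t²) = √(67.86² + 62.417²) = √8500.86 = 92.2 km/s.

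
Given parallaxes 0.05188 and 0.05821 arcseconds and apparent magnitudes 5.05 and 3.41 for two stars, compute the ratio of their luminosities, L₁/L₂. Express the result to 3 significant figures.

d₁ = 1/p₁ = 1/0.05188″ = 19.275 pc; d₂ = 1/p₂ = 1/0.05821″ = 17.179 pc.
M₁ = m₁ − 5 log₁₀ d₁ + 5 = 5.05 − 6.4250 + 5 = 3.6250.
M₂ = 3.41 − 6.1750 + 5 = 2.2350.
L₁/L₂ = 10^(0.4(M₂ − M₁)) = 10^(0.4 × (-1.3900)) = 10^(-0.55600) = 0.27797.

L₁/L₂ = 0.278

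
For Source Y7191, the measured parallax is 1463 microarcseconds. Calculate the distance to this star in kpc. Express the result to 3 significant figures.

p = 1463 microarcseconds = 0.001463 arcsec.
d = 1/p = 1/0.001463 = 683.53 pc.
= 0.68353 kpc.

0.684 kpc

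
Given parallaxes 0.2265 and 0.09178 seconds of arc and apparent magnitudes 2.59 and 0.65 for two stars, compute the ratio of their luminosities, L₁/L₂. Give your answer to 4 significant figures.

L₁/L₂ = 0.02750

d₁ = 1/p₁ = 1/0.2265″ = 4.415 pc; d₂ = 1/p₂ = 1/0.09178″ = 10.896 pc.
M₁ = m₁ − 5 log₁₀ d₁ + 5 = 2.59 − 3.2247 + 5 = 4.3653.
M₂ = 0.65 − 5.1863 + 5 = 0.4637.
L₁/L₂ = 10^(0.4(M₂ − M₁)) = 10^(0.4 × (-3.9016)) = 10^(-1.56064) = 0.027502.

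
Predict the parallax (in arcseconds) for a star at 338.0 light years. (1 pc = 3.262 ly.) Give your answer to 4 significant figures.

0.009651 arcsec

d = 338.0 ly ÷ 3.262 = 103.62 pc.
p = 1/d = 1/103.62 = 0.0096506 arcsec.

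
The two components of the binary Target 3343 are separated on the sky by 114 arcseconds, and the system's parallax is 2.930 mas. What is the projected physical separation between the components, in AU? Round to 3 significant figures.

38900 AU

d = 1/p = 1/0.002930″ = 341.3 pc.
At distance d (pc), an angle of θ arcsec spans θ·d AU: s = 114 × 341.3 = 38908 AU.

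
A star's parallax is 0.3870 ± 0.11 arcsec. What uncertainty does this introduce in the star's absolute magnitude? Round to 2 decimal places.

M = m − 5 log₁₀ d + 5 = m + 5 log₁₀ p + 5, so ∂M/∂p = 5/(p ln 10).
σ_M = (5/ln 10) · (σ_p/p) = 2.1715 × 0.11/0.3870 = 2.1715 × 0.28424 = 0.61723.

σ_M = 0.62 mag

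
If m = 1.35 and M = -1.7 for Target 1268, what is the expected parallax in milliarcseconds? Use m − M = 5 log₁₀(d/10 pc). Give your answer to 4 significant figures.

24.55 mas

m − M = 1.35 − (-1.7) = 3.05.
d = 10^((m−M)/5 + 1) = 10^1.610 = 40.738 pc.
p = 1/d = 1/40.738 = 0.024547 arcsec = 24.547 mas.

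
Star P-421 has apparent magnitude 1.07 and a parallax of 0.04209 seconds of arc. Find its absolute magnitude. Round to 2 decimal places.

M = -0.81

d = 1/p = 1/0.04209″ = 23.759 pc.
m − M = 5 log₁₀(23.759) − 5 = 6.8791 − 5 = 1.8791.
M = m − (m − M) = 1.07 − 1.8791 = -0.81.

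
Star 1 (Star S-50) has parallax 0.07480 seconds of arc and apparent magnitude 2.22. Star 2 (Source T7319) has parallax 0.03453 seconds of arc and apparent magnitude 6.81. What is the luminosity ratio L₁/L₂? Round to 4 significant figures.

d₁ = 1/p₁ = 1/0.07480″ = 13.369 pc; d₂ = 1/p₂ = 1/0.03453″ = 28.96 pc.
M₁ = m₁ − 5 log₁₀ d₁ + 5 = 2.22 − 5.6305 + 5 = 1.5895.
M₂ = 6.81 − 7.3090 + 5 = 4.5010.
L₁/L₂ = 10^(0.4(M₂ − M₁)) = 10^(0.4 × 2.9115) = 10^1.16460 = 14.608.

L₁/L₂ = 14.61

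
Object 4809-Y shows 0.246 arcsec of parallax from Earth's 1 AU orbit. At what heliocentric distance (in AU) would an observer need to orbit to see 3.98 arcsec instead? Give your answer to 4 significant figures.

Parallax scales linearly with baseline: p ∝ B, so B = p_target / p_Earth × 1 AU.
B = 3.98 / 0.246 = 16.179 AU.

16.18 AU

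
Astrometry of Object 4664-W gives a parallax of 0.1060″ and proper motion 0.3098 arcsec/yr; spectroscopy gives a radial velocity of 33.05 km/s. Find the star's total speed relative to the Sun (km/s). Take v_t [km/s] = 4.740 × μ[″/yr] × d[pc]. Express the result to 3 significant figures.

d = 1/p = 1/0.1060″ = 9.434 pc.
v_t = 4.740 μ d = 4.740 × 0.3098 × 9.434 = 13.853 km/s.
v = √(v_r² + v_t²) = √(33.05² + 13.853²) = √1284.21 = 35.836 km/s.

35.8 km/s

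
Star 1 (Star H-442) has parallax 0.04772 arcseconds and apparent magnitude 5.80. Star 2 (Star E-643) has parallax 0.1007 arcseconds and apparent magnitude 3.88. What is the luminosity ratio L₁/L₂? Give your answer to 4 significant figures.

d₁ = 1/p₁ = 1/0.04772″ = 20.956 pc; d₂ = 1/p₂ = 1/0.1007″ = 9.9305 pc.
M₁ = m₁ − 5 log₁₀ d₁ + 5 = 5.80 − 6.6065 + 5 = 4.1935.
M₂ = 3.88 − 4.9849 + 5 = 3.8951.
L₁/L₂ = 10^(0.4(M₂ − M₁)) = 10^(0.4 × (-0.2984)) = 10^(-0.11936) = 0.7597.

L₁/L₂ = 0.7597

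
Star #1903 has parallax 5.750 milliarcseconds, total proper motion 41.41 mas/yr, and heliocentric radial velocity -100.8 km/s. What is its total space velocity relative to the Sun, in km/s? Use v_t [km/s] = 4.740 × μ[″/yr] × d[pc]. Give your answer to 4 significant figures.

d = 1/p = 1/0.005750″ = 173.91 pc.
μ = 41.41 mas/yr = 0.04141 ″/yr.
v_t = 4.740 μ d = 4.740 × 0.04141 × 173.91 = 34.136 km/s.
v = √(v_r² + v_t²) = √((-100.8)² + 34.136²) = √11325.9 = 106.42 km/s.

106.4 km/s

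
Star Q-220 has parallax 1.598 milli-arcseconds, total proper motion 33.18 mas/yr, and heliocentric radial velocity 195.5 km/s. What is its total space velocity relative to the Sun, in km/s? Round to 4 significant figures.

218.9 km/s

d = 1/p = 1/0.001598″ = 625.78 pc.
μ = 33.18 mas/yr = 0.03318 ″/yr.
v_t = 4.740 μ d = 4.740 × 0.03318 × 625.78 = 98.418 km/s.
v = √(v_r² + v_t²) = √(195.5² + 98.418²) = √47906.4 = 218.88 km/s.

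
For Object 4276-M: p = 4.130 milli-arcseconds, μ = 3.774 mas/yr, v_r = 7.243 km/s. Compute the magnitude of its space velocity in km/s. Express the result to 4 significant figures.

d = 1/p = 1/0.004130″ = 242.13 pc.
μ = 3.774 mas/yr = 0.003774 ″/yr.
v_t = 4.740 μ d = 4.740 × 0.003774 × 242.13 = 4.3314 km/s.
v = √(v_r² + v_t²) = √(7.243² + 4.3314²) = √71.2221 = 8.4393 km/s.

8.439 km/s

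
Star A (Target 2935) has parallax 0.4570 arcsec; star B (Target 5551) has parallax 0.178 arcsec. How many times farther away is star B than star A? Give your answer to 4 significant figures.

Since d = 1/p, d_B/d_A = p_A/p_B.
= 0.4570 / 0.178 = 2.5674.

2.567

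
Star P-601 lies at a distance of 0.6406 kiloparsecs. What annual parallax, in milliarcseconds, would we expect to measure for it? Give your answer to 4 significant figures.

d = 0.6406 kpc = 640.6 pc.
p = 1/d = 1/640.6 = 0.001561 arcsec.
= 0.001561 × 1000 = 1.561 mas.

1.561 mas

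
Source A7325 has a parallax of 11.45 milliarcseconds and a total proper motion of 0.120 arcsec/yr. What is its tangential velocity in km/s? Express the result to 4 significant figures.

d = 1/p = 1/0.01145″ = 87.336 pc.
v_t = 4.74 × μ × d = 4.74 × 0.120 × 87.336 = 49.677 km/s.

49.68 km/s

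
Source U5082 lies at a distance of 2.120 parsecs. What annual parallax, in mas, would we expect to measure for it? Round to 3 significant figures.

p = 1/d = 1/2.12 = 0.4717 arcsec.
= 0.4717 × 1000 = 471.7 mas.

472 mas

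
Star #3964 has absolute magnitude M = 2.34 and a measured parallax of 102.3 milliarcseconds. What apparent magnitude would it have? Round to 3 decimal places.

m = 2.291

d = 1/p = 1/0.1023″ = 9.7752 pc.
m − M = 5 log₁₀ d − 5 = 5 log₁₀(9.7752) − 5 = 4.9506 − 5 = -0.0494.
m = M + (m − M) = 2.34 + (-0.0494) = 2.291.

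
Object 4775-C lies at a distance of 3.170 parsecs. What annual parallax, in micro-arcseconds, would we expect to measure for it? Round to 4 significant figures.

315500 μas

p = 1/d = 1/3.17 = 0.31546 arcsec.
= 0.31546 × 10⁶ = 3.1546 × 10^5 μas.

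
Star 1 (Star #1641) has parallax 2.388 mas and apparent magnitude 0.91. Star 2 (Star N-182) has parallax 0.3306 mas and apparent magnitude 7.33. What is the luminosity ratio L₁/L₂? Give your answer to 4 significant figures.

d₁ = 1/p₁ = 1/0.002388″ = 418.76 pc; d₂ = 1/p₂ = 1/0.0003306″ = 3024.8 pc.
M₁ = m₁ − 5 log₁₀ d₁ + 5 = 0.91 − 13.1098 + 5 = -7.1998.
M₂ = 7.33 − 17.4035 + 5 = -5.0735.
L₁/L₂ = 10^(0.4(M₂ − M₁)) = 10^(0.4 × 2.1263) = 10^0.85052 = 7.0879.

L₁/L₂ = 7.088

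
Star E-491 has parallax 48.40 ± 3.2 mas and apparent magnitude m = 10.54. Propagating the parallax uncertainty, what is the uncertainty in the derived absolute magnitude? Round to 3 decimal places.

M = m − 5 log₁₀ d + 5 = m + 5 log₁₀ p + 5, so ∂M/∂p = 5/(p ln 10).
σ_M = (5/ln 10) · (σ_p/p) = 2.1715 × 3.2/48.40 = 2.1715 × 0.066116 = 0.14357.

σ_M = 0.144 mag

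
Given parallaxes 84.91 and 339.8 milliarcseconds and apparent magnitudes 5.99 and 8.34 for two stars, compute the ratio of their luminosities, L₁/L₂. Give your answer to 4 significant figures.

d₁ = 1/p₁ = 1/0.08491″ = 11.777 pc; d₂ = 1/p₂ = 1/0.3398″ = 2.9429 pc.
M₁ = m₁ − 5 log₁₀ d₁ + 5 = 5.99 − 5.3552 + 5 = 5.6348.
M₂ = 8.34 − 2.3439 + 5 = 10.9961.
L₁/L₂ = 10^(0.4(M₂ − M₁)) = 10^(0.4 × 5.3613) = 10^2.14452 = 139.48.

L₁/L₂ = 139.5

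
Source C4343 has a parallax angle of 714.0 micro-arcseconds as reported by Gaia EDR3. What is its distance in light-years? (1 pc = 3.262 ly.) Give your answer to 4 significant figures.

p = 714.0 micro-arcseconds = 0.0007140 arcsec.
d = 1/p = 1/0.0007140 = 1400.6 pc.
In light-years: 1400.6 × 3.262 = 4568.8 ly.

4569 light years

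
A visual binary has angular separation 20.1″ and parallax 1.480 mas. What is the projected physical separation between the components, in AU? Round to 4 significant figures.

d = 1/p = 1/0.001480″ = 675.68 pc.
At distance d (pc), an angle of θ arcsec spans θ·d AU: s = 20.1 × 675.68 = 13581 AU.

13580 AU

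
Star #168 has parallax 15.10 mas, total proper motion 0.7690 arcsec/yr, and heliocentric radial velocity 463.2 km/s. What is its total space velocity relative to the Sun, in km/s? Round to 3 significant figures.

522 km/s

d = 1/p = 1/0.01510″ = 66.225 pc.
v_t = 4.740 μ d = 4.740 × 0.7690 × 66.225 = 241.39 km/s.
v = √(v_r² + v_t²) = √(463.2² + 241.39²) = √272823 = 522.32 km/s.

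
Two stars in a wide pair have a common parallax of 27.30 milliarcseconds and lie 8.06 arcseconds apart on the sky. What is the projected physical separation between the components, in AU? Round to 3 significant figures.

295 AU

d = 1/p = 1/0.02730″ = 36.63 pc.
At distance d (pc), an angle of θ arcsec spans θ·d AU: s = 8.06 × 36.63 = 295.24 AU.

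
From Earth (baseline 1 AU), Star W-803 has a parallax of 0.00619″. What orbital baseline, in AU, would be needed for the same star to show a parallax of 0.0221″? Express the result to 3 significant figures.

3.57 AU

Parallax scales linearly with baseline: p ∝ B, so B = p_target / p_Earth × 1 AU.
B = 0.0221 / 0.00619 = 3.5703 AU.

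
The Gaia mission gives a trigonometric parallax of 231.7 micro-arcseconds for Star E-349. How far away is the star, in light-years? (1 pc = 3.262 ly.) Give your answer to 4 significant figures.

p = 231.7 micro-arcseconds = 0.0002317 arcsec.
d = 1/p = 1/0.0002317 = 4315.9 pc.
In light-years: 4315.9 × 3.262 = 14078 ly.

14080 light years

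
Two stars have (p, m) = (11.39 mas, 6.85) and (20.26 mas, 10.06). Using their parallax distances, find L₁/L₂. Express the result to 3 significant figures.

d₁ = 1/p₁ = 1/0.01139″ = 87.796 pc; d₂ = 1/p₂ = 1/0.02026″ = 49.358 pc.
M₁ = m₁ − 5 log₁₀ d₁ + 5 = 6.85 − 9.7174 + 5 = 2.1326.
M₂ = 10.06 − 8.4668 + 5 = 6.5932.
L₁/L₂ = 10^(0.4(M₂ − M₁)) = 10^(0.4 × 4.4606) = 10^1.78424 = 60.847.

L₁/L₂ = 60.8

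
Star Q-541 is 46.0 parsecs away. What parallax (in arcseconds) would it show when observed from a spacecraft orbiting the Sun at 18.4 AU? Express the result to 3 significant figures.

p (arcsec) = B (AU) / d (pc).
p = 18.4 / 46.0 = 0.4 arcsec.

0.400 arcsec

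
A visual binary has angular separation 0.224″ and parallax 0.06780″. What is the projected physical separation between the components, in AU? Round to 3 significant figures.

3.30 AU

d = 1/p = 1/0.06780″ = 14.749 pc.
At distance d (pc), an angle of θ arcsec spans θ·d AU: s = 0.224 × 14.749 = 3.3038 AU.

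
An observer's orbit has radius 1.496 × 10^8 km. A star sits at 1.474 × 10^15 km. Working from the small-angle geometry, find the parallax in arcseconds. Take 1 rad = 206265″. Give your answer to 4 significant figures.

θ ≈ B/d = (1.496 × 10^8) / (1.474 × 10^15) = 1.0149 × 10^-7 rad.
In arcseconds: 1.0149 × 10^-7 × 206265 = 0.020934″.

0.02093 arcsec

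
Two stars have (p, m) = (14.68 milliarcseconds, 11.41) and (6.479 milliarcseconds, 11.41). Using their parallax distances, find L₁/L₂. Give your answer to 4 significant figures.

L₁/L₂ = 0.1948

d₁ = 1/p₁ = 1/0.01468″ = 68.12 pc; d₂ = 1/p₂ = 1/0.006479″ = 154.34 pc.
M₁ = m₁ − 5 log₁₀ d₁ + 5 = 11.41 − 9.1664 + 5 = 7.2436.
M₂ = 11.41 − 10.9424 + 5 = 5.4676.
L₁/L₂ = 10^(0.4(M₂ − M₁)) = 10^(0.4 × (-1.7760)) = 10^(-0.71040) = 0.1948.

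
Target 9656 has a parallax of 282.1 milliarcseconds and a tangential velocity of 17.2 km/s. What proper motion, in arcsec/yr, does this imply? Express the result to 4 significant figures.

1.024 arcsec/yr

d = 1/p = 1/0.2821″ = 3.5448 pc.
μ = v_t / (4.74 d) = 17.2 / (4.74 × 3.5448) = 17.2 / 16.802 = 1.0237 ″/yr.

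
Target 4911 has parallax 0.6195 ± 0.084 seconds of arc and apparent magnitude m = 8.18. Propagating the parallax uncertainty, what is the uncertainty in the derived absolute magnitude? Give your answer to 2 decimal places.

σ_M = 0.29 mag

M = m − 5 log₁₀ d + 5 = m + 5 log₁₀ p + 5, so ∂M/∂p = 5/(p ln 10).
σ_M = (5/ln 10) · (σ_p/p) = 2.1715 × 0.084/0.6195 = 2.1715 × 0.13559 = 0.29443.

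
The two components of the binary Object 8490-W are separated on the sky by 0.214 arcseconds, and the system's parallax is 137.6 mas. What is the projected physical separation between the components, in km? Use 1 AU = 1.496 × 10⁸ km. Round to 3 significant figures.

d = 1/p = 1/0.1376″ = 7.2674 pc.
At distance d (pc), an angle of θ arcsec spans θ·d AU: s = 0.214 × 7.2674 = 1.5552 AU.
= 1.5552 × 1.496 × 10⁸ km = 2.3266 × 10^8 km.

2.33 × 10^8 km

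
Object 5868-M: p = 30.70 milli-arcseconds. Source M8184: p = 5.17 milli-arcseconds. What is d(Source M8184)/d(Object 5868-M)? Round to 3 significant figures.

5.94

Since d = 1/p, d_B/d_A = p_A/p_B.
= 30.70 / 5.17 = 5.9381.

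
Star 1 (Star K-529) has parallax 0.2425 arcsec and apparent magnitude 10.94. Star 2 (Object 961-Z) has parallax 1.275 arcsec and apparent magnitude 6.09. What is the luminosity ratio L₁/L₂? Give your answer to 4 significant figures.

L₁/L₂ = 0.3174

d₁ = 1/p₁ = 1/0.2425″ = 4.1237 pc; d₂ = 1/p₂ = 1/1.275″ = 0.78431 pc.
M₁ = m₁ − 5 log₁₀ d₁ + 5 = 10.94 − 3.0764 + 5 = 12.8636.
M₂ = 6.09 − (-0.5276) + 5 = 11.6176.
L₁/L₂ = 10^(0.4(M₂ − M₁)) = 10^(0.4 × (-1.2460)) = 10^(-0.49840) = 0.31739.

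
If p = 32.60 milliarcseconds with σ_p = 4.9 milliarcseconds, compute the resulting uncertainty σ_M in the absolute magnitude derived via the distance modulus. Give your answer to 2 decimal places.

σ_M = 0.33 mag

M = m − 5 log₁₀ d + 5 = m + 5 log₁₀ p + 5, so ∂M/∂p = 5/(p ln 10).
σ_M = (5/ln 10) · (σ_p/p) = 2.1715 × 4.9/32.60 = 2.1715 × 0.15031 = 0.3264.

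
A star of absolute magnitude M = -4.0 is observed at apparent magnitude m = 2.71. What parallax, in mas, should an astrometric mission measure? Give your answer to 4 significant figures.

4.550 mas

m − M = 2.71 − (-4.0) = 6.71.
d = 10^((m−M)/5 + 1) = 10^2.342 = 219.79 pc.
p = 1/d = 1/219.79 = 0.0045498 arcsec = 4.5498 mas.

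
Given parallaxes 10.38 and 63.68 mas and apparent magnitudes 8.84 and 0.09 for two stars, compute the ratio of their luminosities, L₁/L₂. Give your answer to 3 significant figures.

L₁/L₂ = 0.0119

d₁ = 1/p₁ = 1/0.01038″ = 96.339 pc; d₂ = 1/p₂ = 1/0.06368″ = 15.704 pc.
M₁ = m₁ − 5 log₁₀ d₁ + 5 = 8.84 − 9.9190 + 5 = 3.9210.
M₂ = 0.09 − 5.9801 + 5 = -0.8901.
L₁/L₂ = 10^(0.4(M₂ − M₁)) = 10^(0.4 × (-4.8111)) = 10^(-1.92444) = 0.0119.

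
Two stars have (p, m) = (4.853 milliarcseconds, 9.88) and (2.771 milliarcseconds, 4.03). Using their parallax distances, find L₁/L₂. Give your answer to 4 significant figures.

L₁/L₂ = 0.001490

d₁ = 1/p₁ = 1/0.004853″ = 206.06 pc; d₂ = 1/p₂ = 1/0.002771″ = 360.88 pc.
M₁ = m₁ − 5 log₁₀ d₁ + 5 = 9.88 − 11.5700 + 5 = 3.3100.
M₂ = 4.03 − 12.7868 + 5 = -3.7568.
L₁/L₂ = 10^(0.4(M₂ − M₁)) = 10^(0.4 × (-7.0668)) = 10^(-2.82672) = 0.0014903.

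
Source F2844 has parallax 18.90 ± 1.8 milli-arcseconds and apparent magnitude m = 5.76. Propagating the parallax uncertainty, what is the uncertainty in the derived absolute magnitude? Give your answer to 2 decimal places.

σ_M = 0.21 mag

M = m − 5 log₁₀ d + 5 = m + 5 log₁₀ p + 5, so ∂M/∂p = 5/(p ln 10).
σ_M = (5/ln 10) · (σ_p/p) = 2.1715 × 1.8/18.90 = 2.1715 × 0.095238 = 0.20681.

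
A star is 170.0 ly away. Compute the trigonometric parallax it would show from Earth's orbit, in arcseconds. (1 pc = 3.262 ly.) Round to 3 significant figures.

d = 170.0 ly ÷ 3.262 = 52.115 pc.
p = 1/d = 1/52.115 = 0.019188 arcsec.

0.0192 arcsec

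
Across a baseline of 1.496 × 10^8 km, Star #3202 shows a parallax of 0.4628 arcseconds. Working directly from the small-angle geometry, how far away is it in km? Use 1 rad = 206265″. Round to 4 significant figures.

θ = 0.4628″ = 0.4628/206265 = 2.2437 × 10^-6 rad.
d = B/θ = (1.496 × 10^8) / (2.2437 × 10^-6) = 6.6676 × 10^13 km.

6.668 × 10^13 km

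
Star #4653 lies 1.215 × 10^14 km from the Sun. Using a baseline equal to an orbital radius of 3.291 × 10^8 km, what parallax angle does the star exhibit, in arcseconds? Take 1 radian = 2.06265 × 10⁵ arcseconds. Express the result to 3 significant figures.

θ ≈ B/d = (3.291 × 10^8) / (1.215 × 10^14) = 2.7086 × 10^-6 rad.
In arcseconds: 2.7086 × 10^-6 × 206265 = 0.55869″.

0.559 arcsec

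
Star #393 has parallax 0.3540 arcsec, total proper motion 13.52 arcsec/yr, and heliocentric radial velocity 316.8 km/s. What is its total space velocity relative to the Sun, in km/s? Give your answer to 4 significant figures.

364.9 km/s

d = 1/p = 1/0.3540″ = 2.8249 pc.
v_t = 4.740 μ d = 4.740 × 13.52 × 2.8249 = 181.03 km/s.
v = √(v_r² + v_t²) = √(316.8² + 181.03²) = √133134 = 364.88 km/s.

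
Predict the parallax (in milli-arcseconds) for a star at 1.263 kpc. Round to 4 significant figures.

0.7918 mas

d = 1.263 kpc = 1263 pc.
p = 1/d = 1/1263 = 0.00079177 arcsec.
= 0.00079177 × 1000 = 0.79177 mas.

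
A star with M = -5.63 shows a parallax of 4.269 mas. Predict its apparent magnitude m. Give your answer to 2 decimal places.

m = 1.22

d = 1/p = 1/0.004269″ = 234.25 pc.
m − M = 5 log₁₀ d − 5 = 5 log₁₀(234.25) − 5 = 11.8484 − 5 = 6.8484.
m = M + (m − M) = -5.63 + 6.8484 = 1.22.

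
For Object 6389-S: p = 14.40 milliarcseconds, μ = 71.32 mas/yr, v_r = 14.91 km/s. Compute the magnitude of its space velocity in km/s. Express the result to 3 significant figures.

27.8 km/s

d = 1/p = 1/0.01440″ = 69.444 pc.
μ = 71.32 mas/yr = 0.07132 ″/yr.
v_t = 4.740 μ d = 4.740 × 0.07132 × 69.444 = 23.476 km/s.
v = √(v_r² + v_t²) = √(14.91² + 23.476²) = √773.431 = 27.811 km/s.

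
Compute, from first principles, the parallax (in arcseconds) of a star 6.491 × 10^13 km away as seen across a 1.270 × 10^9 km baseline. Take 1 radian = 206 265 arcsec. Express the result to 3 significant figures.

θ ≈ B/d = (1.270 × 10^9) / (6.491 × 10^13) = 1.9566 × 10^-5 rad.
In arcseconds: 1.9566 × 10^-5 × 206265 = 4.0358″.

4.04 arcsec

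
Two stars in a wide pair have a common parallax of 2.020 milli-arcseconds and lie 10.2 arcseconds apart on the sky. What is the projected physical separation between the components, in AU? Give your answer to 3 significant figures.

d = 1/p = 1/0.002020″ = 495.05 pc.
At distance d (pc), an angle of θ arcsec spans θ·d AU: s = 10.2 × 495.05 = 5049.5 AU.

5050 AU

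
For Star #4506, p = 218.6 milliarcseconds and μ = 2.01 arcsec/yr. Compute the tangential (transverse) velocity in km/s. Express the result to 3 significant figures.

43.6 km/s

d = 1/p = 1/0.2186″ = 4.5746 pc.
v_t = 4.74 × μ × d = 4.74 × 2.01 × 4.5746 = 43.584 km/s.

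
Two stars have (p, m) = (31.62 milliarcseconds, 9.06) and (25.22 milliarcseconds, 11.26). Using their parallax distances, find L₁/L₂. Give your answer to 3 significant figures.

d₁ = 1/p₁ = 1/0.03162″ = 31.626 pc; d₂ = 1/p₂ = 1/0.02522″ = 39.651 pc.
M₁ = m₁ − 5 log₁₀ d₁ + 5 = 9.06 − 7.5002 + 5 = 6.5598.
M₂ = 11.26 − 7.9913 + 5 = 8.2687.
L₁/L₂ = 10^(0.4(M₂ − M₁)) = 10^(0.4 × 1.7089) = 10^0.68356 = 4.8257.

L₁/L₂ = 4.83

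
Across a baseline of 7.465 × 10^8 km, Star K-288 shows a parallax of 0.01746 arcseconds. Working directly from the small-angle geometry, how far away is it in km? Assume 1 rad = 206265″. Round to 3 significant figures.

8.82 × 10^15 km

θ = 0.01746″ = 0.01746/206265 = 8.4648 × 10^-8 rad.
d = B/θ = (7.465 × 10^8) / (8.4648 × 10^-8) = 8.8189 × 10^15 km.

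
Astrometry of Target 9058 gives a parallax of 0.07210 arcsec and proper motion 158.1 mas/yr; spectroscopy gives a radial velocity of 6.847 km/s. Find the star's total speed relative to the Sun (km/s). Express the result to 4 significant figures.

12.45 km/s

d = 1/p = 1/0.07210″ = 13.87 pc.
μ = 158.1 mas/yr = 0.1581 ″/yr.
v_t = 4.740 μ d = 4.740 × 0.1581 × 13.87 = 10.394 km/s.
v = √(v_r² + v_t²) = √(6.847² + 10.394²) = √154.917 = 12.447 km/s.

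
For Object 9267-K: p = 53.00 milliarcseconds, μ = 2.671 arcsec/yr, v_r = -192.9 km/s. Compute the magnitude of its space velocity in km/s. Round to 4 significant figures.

307.0 km/s

d = 1/p = 1/0.05300″ = 18.868 pc.
v_t = 4.740 μ d = 4.740 × 2.671 × 18.868 = 238.88 km/s.
v = √(v_r² + v_t²) = √((-192.9)² + 238.88²) = √94274.1 = 307.04 km/s.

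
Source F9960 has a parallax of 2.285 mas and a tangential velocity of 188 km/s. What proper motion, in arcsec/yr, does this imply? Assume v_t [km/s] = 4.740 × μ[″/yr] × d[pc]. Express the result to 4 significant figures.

0.09063 arcsec/yr

d = 1/p = 1/0.002285″ = 437.64 pc.
μ = v_t / (4.74 d) = 188 / (4.74 × 437.64) = 188 / 2074.4 = 0.090629 ″/yr.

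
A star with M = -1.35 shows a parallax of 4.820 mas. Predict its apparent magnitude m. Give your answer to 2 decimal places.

d = 1/p = 1/0.004820″ = 207.47 pc.
m − M = 5 log₁₀ d − 5 = 5 log₁₀(207.47) − 5 = 11.5848 − 5 = 6.5848.
m = M + (m − M) = -1.35 + 6.5848 = 5.23.

m = 5.23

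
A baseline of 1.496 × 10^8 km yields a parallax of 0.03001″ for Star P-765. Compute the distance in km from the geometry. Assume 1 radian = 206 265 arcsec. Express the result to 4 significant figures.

1.028 × 10^15 km

θ = 0.03001″ = 0.03001/206265 = 1.4549 × 10^-7 rad.
d = B/θ = (1.496 × 10^8) / (1.4549 × 10^-7) = 1.0282 × 10^15 km.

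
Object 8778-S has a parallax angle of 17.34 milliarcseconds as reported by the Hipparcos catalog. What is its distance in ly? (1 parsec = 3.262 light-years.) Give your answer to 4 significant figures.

188.1 ly

p = 17.34 milliarcseconds = 0.01734 arcsec.
d = 1/p = 1/0.01734 = 57.67 pc.
In light-years: 57.67 × 3.262 = 188.12 ly.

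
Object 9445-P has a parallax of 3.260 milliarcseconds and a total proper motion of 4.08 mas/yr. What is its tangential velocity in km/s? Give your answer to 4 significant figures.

5.932 km/s

d = 1/p = 1/0.003260″ = 306.75 pc.
μ = 4.08 mas/yr = 0.00408 ″/yr.
v_t = 4.74 × μ × d = 4.74 × 0.00408 × 306.75 = 5.9323 km/s.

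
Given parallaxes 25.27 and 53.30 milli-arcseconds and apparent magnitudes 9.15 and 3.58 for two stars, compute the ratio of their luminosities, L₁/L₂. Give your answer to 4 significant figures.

L₁/L₂ = 0.02632

d₁ = 1/p₁ = 1/0.02527″ = 39.573 pc; d₂ = 1/p₂ = 1/0.05330″ = 18.762 pc.
M₁ = m₁ − 5 log₁₀ d₁ + 5 = 9.15 − 7.9870 + 5 = 6.1630.
M₂ = 3.58 − 6.3664 + 5 = 2.2136.
L₁/L₂ = 10^(0.4(M₂ − M₁)) = 10^(0.4 × (-3.9494)) = 10^(-1.57976) = 0.026317.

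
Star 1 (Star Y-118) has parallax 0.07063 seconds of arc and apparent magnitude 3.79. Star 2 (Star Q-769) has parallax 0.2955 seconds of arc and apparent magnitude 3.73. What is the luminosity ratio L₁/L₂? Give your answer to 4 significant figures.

L₁/L₂ = 16.56

d₁ = 1/p₁ = 1/0.07063″ = 14.158 pc; d₂ = 1/p₂ = 1/0.2955″ = 3.3841 pc.
M₁ = m₁ − 5 log₁₀ d₁ + 5 = 3.79 − 5.7550 + 5 = 3.0350.
M₂ = 3.73 − 2.6472 + 5 = 6.0828.
L₁/L₂ = 10^(0.4(M₂ − M₁)) = 10^(0.4 × 3.0478) = 10^1.21912 = 16.562.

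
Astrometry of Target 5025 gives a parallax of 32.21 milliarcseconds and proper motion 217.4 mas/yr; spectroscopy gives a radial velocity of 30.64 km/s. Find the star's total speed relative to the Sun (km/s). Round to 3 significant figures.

44.3 km/s

d = 1/p = 1/0.03221″ = 31.046 pc.
μ = 217.4 mas/yr = 0.2174 ″/yr.
v_t = 4.740 μ d = 4.740 × 0.2174 × 31.046 = 31.992 km/s.
v = √(v_r² + v_t²) = √(30.64² + 31.992²) = √1962.3 = 44.298 km/s.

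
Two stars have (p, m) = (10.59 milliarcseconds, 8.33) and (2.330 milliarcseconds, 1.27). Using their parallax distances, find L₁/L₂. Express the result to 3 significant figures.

L₁/L₂ = 7.26 × 10^-5

d₁ = 1/p₁ = 1/0.01059″ = 94.429 pc; d₂ = 1/p₂ = 1/0.002330″ = 429.18 pc.
M₁ = m₁ − 5 log₁₀ d₁ + 5 = 8.33 − 9.8755 + 5 = 3.4545.
M₂ = 1.27 − 13.1632 + 5 = -6.8932.
L₁/L₂ = 10^(0.4(M₂ − M₁)) = 10^(0.4 × (-10.3477)) = 10^(-4.13908) = 0.000072597.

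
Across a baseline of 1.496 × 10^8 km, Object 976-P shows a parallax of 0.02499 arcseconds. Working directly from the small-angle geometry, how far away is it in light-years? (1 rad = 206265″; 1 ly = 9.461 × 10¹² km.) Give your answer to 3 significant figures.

θ = 0.02499″ = 0.02499/206265 = 1.2115 × 10^-7 rad.
d = B/θ = (1.496 × 10^8) / (1.2115 × 10^-7) = 1.2348 × 10^15 km = (1.2348 × 10^15) / (9.461 × 10^12) ly = 130.51 ly.

131 ly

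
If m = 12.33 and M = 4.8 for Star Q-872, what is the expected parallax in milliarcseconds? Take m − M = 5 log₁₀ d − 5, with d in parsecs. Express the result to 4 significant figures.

m − M = 12.33 − 4.8 = 7.53.
d = 10^((m−M)/5 + 1) = 10^2.506 = 320.63 pc.
p = 1/d = 1/320.63 = 0.0031189 arcsec = 3.1189 mas.

3.119 mas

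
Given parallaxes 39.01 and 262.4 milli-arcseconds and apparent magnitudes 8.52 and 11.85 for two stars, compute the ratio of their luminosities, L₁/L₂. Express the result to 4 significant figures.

d₁ = 1/p₁ = 1/0.03901″ = 25.634 pc; d₂ = 1/p₂ = 1/0.2624″ = 3.811 pc.
M₁ = m₁ − 5 log₁₀ d₁ + 5 = 8.52 − 7.0441 + 5 = 6.4759.
M₂ = 11.85 − 2.9052 + 5 = 13.9448.
L₁/L₂ = 10^(0.4(M₂ − M₁)) = 10^(0.4 × 7.4689) = 10^2.98756 = 971.76.

L₁/L₂ = 971.8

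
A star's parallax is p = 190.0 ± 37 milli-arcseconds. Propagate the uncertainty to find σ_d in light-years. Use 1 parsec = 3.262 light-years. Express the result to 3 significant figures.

3.34 ly

d = 1/p, so σ_d = σ_p / p².
σ_d = 0.0370 / (0.1900)² = 0.0370 / 0.0361 = 1.0249 pc = 1.0249 × 3.262 ly = 3.3432 ly.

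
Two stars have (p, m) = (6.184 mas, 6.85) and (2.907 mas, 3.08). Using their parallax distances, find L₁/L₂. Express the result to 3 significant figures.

d₁ = 1/p₁ = 1/0.006184″ = 161.71 pc; d₂ = 1/p₂ = 1/0.002907″ = 344 pc.
M₁ = m₁ − 5 log₁₀ d₁ + 5 = 6.85 − 11.0437 + 5 = 0.8063.
M₂ = 3.08 − 12.6828 + 5 = -4.6028.
L₁/L₂ = 10^(0.4(M₂ − M₁)) = 10^(0.4 × (-5.4091)) = 10^(-2.16364) = 0.0068606.

L₁/L₂ = 0.00686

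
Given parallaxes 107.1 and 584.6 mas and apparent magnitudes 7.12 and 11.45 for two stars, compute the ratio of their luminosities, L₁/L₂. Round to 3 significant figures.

L₁/L₂ = 1610

d₁ = 1/p₁ = 1/0.1071″ = 9.3371 pc; d₂ = 1/p₂ = 1/0.5846″ = 1.7106 pc.
M₁ = m₁ − 5 log₁₀ d₁ + 5 = 7.12 − 4.8511 + 5 = 7.2689.
M₂ = 11.45 − 1.1657 + 5 = 15.2843.
L₁/L₂ = 10^(0.4(M₂ − M₁)) = 10^(0.4 × 8.0154) = 10^3.20616 = 1607.5.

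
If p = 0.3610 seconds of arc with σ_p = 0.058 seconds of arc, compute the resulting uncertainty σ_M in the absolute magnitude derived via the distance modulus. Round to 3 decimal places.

σ_M = 0.349 mag

M = m − 5 log₁₀ d + 5 = m + 5 log₁₀ p + 5, so ∂M/∂p = 5/(p ln 10).
σ_M = (5/ln 10) · (σ_p/p) = 2.1715 × 0.058/0.3610 = 2.1715 × 0.16066 = 0.34887.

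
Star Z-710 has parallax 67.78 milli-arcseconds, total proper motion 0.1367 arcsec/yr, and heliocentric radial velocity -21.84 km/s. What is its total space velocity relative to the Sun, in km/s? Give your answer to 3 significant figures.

23.8 km/s

d = 1/p = 1/0.06778″ = 14.754 pc.
v_t = 4.740 μ d = 4.740 × 0.1367 × 14.754 = 9.56 km/s.
v = √(v_r² + v_t²) = √((-21.84)² + 9.56²) = √568.379 = 23.841 km/s.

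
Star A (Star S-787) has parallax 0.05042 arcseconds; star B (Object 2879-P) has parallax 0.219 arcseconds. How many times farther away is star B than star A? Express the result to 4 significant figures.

0.2302

Since d = 1/p, d_B/d_A = p_A/p_B.
= 0.05042 / 0.219 = 0.23023.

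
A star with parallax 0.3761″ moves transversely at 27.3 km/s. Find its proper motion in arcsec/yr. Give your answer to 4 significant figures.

2.166 arcsec/yr

d = 1/p = 1/0.3761″ = 2.6589 pc.
μ = v_t / (4.74 d) = 27.3 / (4.74 × 2.6589) = 27.3 / 12.603 = 2.1662 ″/yr.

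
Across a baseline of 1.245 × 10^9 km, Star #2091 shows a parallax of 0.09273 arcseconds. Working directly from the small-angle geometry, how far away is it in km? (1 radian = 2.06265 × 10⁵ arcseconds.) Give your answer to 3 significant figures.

θ = 0.09273″ = 0.09273/206265 = 4.4957 × 10^-7 rad.
d = B/θ = (1.245 × 10^9) / (4.4957 × 10^-7) = 2.7693 × 10^15 km.

2.77 × 10^15 km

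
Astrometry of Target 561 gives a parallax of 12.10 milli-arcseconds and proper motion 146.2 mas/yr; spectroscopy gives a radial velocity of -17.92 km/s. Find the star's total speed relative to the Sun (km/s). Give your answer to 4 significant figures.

d = 1/p = 1/0.01210″ = 82.645 pc.
μ = 146.2 mas/yr = 0.1462 ″/yr.
v_t = 4.740 μ d = 4.740 × 0.1462 × 82.645 = 57.272 km/s.
v = √(v_r² + v_t²) = √((-17.92)² + 57.272²) = √3601.21 = 60.01 km/s.

60.01 km/s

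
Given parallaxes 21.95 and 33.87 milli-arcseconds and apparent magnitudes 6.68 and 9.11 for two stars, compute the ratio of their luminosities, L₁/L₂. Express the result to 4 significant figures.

L₁/L₂ = 22.32

d₁ = 1/p₁ = 1/0.02195″ = 45.558 pc; d₂ = 1/p₂ = 1/0.03387″ = 29.525 pc.
M₁ = m₁ − 5 log₁₀ d₁ + 5 = 6.68 − 8.2928 + 5 = 3.3872.
M₂ = 9.11 − 7.3509 + 5 = 6.7591.
L₁/L₂ = 10^(0.4(M₂ − M₁)) = 10^(0.4 × 3.3719) = 10^1.34876 = 22.323.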